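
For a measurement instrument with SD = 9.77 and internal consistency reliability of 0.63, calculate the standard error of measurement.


SEM = SD * sqrt(1 - rxx)
SEM = 9.77 * sqrt(1 - 0.63)
SEM = 9.77 * sqrt(0.37) = 9.77 * 0.608276
SEM = 5.9429

5.9429


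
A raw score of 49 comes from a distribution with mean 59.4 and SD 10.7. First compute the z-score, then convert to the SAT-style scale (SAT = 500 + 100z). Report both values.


z = (X - mean) / SD = (49 - 59.4) / 10.7
z = -10.4 / 10.7
z = -0.972
SAT-scale = SAT = 500 + 100z
Carry z at full precision (z = -10.4 / 10.7) into the conversion:
SAT-scale = 500 + 100 * (-10.4 / 10.7) = 500 + -1040 / 10.7
SAT-scale = 500 + -97.1963
SAT-scale = 402.8037

402.8037


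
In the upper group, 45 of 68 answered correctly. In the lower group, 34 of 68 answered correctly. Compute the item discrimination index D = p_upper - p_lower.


p_upper = 45/68 = 0.6618
p_lower = 34/68 = 0.5
D = 0.6618 - 0.5 = 0.1618

0.1618


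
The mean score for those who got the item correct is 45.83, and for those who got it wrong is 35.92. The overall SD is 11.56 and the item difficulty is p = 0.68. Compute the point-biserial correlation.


q = 1 - p = 0.32
rpb = ((M1 - M0) / SD) * sqrt(p * q)
rpb = ((45.83 - 35.92) / 11.56) * sqrt(0.68 * 0.32)
rpb = 0.3999

0.3999


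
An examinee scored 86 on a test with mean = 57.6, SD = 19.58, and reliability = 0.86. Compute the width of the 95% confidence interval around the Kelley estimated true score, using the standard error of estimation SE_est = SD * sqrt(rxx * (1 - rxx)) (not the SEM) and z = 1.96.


True score estimate = 0.86*86 + 0.14*57.6 = 82.024
SE_est = SD * sqrt(rxx * (1 - rxx)) = 19.58 * sqrt(0.86 * 0.14) = 19.58 * sqrt(0.1204) = 6.794006
CI = T_est +/- z * SE_est, so width = 2 * z * SE_est = 2 * 1.96 * 6.794006
Width = 26.6325

26.6325


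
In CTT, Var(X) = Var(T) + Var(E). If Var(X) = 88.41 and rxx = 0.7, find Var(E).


var_true = rxx * var_obs = 0.7 * 88.41 = 61.887
var_error = var_obs - var_true
var_error = 88.41 - 61.887
var_error = 26.523

26.523


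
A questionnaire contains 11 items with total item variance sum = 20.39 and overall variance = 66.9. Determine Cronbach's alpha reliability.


alpha = (k/(k-1)) * (1 - sum(si^2)/s_total^2)
= (11/10) * (1 - 20.39/66.9)
alpha = 0.7647

0.7647


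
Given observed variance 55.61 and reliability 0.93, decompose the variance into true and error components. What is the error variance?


var_true = rxx * var_obs = 0.93 * 55.61 = 51.7173
var_error = var_obs - var_true
var_error = 55.61 - 51.7173
var_error = 3.8927

3.8927


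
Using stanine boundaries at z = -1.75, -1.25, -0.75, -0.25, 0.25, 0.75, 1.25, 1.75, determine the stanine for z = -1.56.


Stanine boundaries: [-1.75, -1.25, -0.75, -0.25, 0.25, 0.75, 1.25, 1.75]
z = -1.56
Check each boundary:
  z >= -1.75 -> could be stanine 2
  z < -1.25
  z < -0.75
  z < -0.25
  z < 0.25
  z < 0.75
  z < 1.25
  z < 1.75
Highest qualifying boundary gives stanine = 2

2


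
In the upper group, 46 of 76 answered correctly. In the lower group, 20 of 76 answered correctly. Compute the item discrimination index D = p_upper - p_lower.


p_upper = 46/76 = 0.6053
p_lower = 20/76 = 0.2632
D = 0.6053 - 0.2632 = 0.3421

0.3421


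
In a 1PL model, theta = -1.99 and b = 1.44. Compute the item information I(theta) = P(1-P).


P = 1/(1+exp(-(-1.99-1.44))) = 0.0314
I = P*(1-P) = 0.0314 * 0.9686
I = 0.0304

0.0304


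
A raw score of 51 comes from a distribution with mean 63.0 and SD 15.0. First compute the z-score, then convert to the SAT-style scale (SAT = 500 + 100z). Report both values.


z = (X - mean) / SD = (51 - 63.0) / 15.0
z = -12.0 / 15.0
z = -0.8
SAT-scale = SAT = 500 + 100z
Carry z at full precision (z = -12.0 / 15.0) into the conversion:
SAT-scale = 500 + 100 * (-12.0 / 15.0) = 500 + -1200 / 15.0
SAT-scale = 500 + -80.0
SAT-scale = 420.0

420.0


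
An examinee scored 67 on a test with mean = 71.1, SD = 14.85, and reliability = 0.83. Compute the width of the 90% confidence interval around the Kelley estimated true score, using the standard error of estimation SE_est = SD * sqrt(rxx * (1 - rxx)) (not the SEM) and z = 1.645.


True score estimate = 0.83*67 + 0.17*71.1 = 67.697
SE_est = SD * sqrt(rxx * (1 - rxx)) = 14.85 * sqrt(0.83 * 0.17) = 14.85 * sqrt(0.1411) = 5.578147
CI = T_est +/- z * SE_est, so width = 2 * z * SE_est = 2 * 1.645 * 5.578147
Width = 18.3521

18.3521


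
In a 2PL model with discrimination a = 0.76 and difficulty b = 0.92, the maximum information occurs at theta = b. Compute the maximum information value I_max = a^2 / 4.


For 2PL, max info at theta = b = 0.92
I_max = a^2 / 4 = 0.76^2 / 4
= 0.5776 / 4
I_max = 0.1444

0.1444


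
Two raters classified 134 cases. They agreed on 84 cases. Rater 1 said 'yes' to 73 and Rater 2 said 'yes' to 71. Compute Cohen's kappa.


P_o = 84/134 = 0.626866
P_e = (73*71 + 61*63) / 17956 = 0.502673
kappa = (P_o - P_e) / (1 - P_e)
kappa = (0.626866 - 0.502673) / (1 - 0.502673)
kappa = 0.2497

0.2497


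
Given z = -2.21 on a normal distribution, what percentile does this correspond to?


CDF(z) = 0.5 * (1 + erf(z/sqrt(2)))
erf(-1.5627) = -0.9729
CDF = 0.0136
Percentile rank = 0.0136 * 100 = 1.36

1.36


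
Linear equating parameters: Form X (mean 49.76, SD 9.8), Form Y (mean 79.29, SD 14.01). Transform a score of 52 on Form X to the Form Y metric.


slope = SD_Y / SD_X = 14.01 / 9.8 ~ 1.4296
intercept = mean_Y - slope * mean_X = 79.29 - (14.01 / 9.8) * 49.76 ~ 8.1535
Y = slope * X + intercept. To avoid rounding drift from the rounded slope/intercept, evaluate the equivalent form Y = mean_Y + SD_Y * (X - mean_X) / SD_X at full precision:
Y = 79.29 + 14.01 * (52 - 49.76) / 9.8
Y = 79.29 + 14.01 * 2.24 / 9.8
Y = 79.29 + 31.3824 / 9.8
Y = 79.29 + 3.2023
Y = 82.4923

82.4923


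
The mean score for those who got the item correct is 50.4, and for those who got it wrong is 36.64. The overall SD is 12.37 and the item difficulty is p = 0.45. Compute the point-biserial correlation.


q = 1 - p = 0.55
rpb = ((M1 - M0) / SD) * sqrt(p * q)
rpb = ((50.4 - 36.64) / 12.37) * sqrt(0.45 * 0.55)
rpb = 0.5534

0.5534


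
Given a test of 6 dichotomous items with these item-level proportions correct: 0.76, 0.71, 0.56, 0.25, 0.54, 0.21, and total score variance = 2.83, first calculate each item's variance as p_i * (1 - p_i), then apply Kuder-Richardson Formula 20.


For each item, compute p_i * q_i:
  Item 1: 0.76 * 0.24 = 0.1824
  Item 2: 0.71 * 0.29 = 0.2059
  Item 3: 0.56 * 0.44 = 0.2464
  Item 4: 0.25 * 0.75 = 0.1875
  Item 5: 0.54 * 0.46 = 0.2484
  Item 6: 0.21 * 0.79 = 0.1659
Sum(p_i * q_i) = 0.1824 + 0.2059 + 0.2464 + 0.1875 + 0.2484 + 0.1659 = 1.2365
KR-20 = (k/(k-1)) * (1 - Sum(p_i*q_i) / Var_total)
= (6/5) * (1 - 1.2365/2.83)
= 1.2 * 0.5631
KR-20 = 0.6757

0.6757


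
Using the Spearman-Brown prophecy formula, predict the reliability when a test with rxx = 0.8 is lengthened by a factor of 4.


r_new = (n * rxx) / (1 + (n-1) * rxx)
r_new = (4 * 0.8) / (1 + 3 * 0.8)
r_new = 3.2 / 3.4
r_new = 0.9412

0.9412


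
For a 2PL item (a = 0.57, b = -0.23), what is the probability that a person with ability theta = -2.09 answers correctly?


a*(theta - b) = 0.57 * (-2.09 - -0.23) = -1.0602
exp(--1.0602) = 2.8869
P = 1 / (1 + 2.8869)
P = 0.2573

0.2573


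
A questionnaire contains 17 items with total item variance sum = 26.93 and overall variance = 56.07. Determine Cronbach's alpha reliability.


alpha = (k/(k-1)) * (1 - sum(si^2)/s_total^2)
= (17/16) * (1 - 26.93/56.07)
alpha = 0.5522

0.5522


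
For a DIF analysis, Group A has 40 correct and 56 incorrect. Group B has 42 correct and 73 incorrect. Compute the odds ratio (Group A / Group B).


Odds_A = 40/56 = 0.7143
Odds_B = 42/73 = 0.5753
OR = Odds_A / Odds_B = 0.7143 / 0.5753
Exactly, OR = (40 * 73) / (56 * 42) = 2920 / 2352
OR = 1.2415

1.2415


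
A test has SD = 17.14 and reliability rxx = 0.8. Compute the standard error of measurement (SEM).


SEM = SD * sqrt(1 - rxx)
SEM = 17.14 * sqrt(1 - 0.8)
SEM = 17.14 * sqrt(0.2) = 17.14 * 0.447214
SEM = 7.6652

7.6652


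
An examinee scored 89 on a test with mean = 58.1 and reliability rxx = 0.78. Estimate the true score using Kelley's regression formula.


T_est = rxx * X + (1 - rxx) * mean
T_est = 0.78 * 89 + 0.22 * 58.1
T_est = 69.42 + 12.782
T_est = 82.202

82.202


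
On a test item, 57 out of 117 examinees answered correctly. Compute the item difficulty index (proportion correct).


Item difficulty p = number correct / total examinees
p = 57 / 117
p = 0.4872

0.4872


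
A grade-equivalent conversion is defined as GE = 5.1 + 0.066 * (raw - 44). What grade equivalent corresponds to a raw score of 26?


raw - median = 26 - 44 = -18
slope * diff = 0.066 * -18 = -1.188
GE = 5.1 + -1.188
GE = 3.912

3.912


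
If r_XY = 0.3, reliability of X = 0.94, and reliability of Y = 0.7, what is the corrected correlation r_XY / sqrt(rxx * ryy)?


r_corrected = rxy / sqrt(rxx * ryy)
= 0.3 / sqrt(0.94 * 0.7)
= 0.3 / sqrt(0.658)
= 0.3 / 0.811172
r_corrected = 0.3698

0.3698


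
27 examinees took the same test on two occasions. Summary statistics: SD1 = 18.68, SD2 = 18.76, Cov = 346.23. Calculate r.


r = cov(X,Y) / (SD_X * SD_Y)
r = 346.23 / (18.68 * 18.76)
r = 346.23 / 350.4368
r = 0.988

0.988


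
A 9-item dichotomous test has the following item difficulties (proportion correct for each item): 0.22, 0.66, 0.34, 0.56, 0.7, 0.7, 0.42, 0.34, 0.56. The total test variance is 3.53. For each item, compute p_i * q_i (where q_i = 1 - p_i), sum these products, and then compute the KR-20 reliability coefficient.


For each item, compute p_i * q_i:
  Item 1: 0.22 * 0.78 = 0.1716
  Item 2: 0.66 * 0.34 = 0.2244
  Item 3: 0.34 * 0.66 = 0.2244
  Item 4: 0.56 * 0.44 = 0.2464
  Item 5: 0.7 * 0.3 = 0.21
  Item 6: 0.7 * 0.3 = 0.21
  Item 7: 0.42 * 0.58 = 0.2436
  Item 8: 0.34 * 0.66 = 0.2244
  Item 9: 0.56 * 0.44 = 0.2464
Sum(p_i * q_i) = 0.1716 + 0.2244 + 0.2244 + 0.2464 + 0.21 + 0.21 + 0.2436 + 0.2244 + 0.2464 = 2.0012
KR-20 = (k/(k-1)) * (1 - Sum(p_i*q_i) / Var_total)
= (9/8) * (1 - 2.0012/3.53)
= 1.125 * 0.4331
KR-20 = 0.4872

0.4872


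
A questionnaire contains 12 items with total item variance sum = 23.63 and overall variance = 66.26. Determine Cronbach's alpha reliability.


alpha = (k/(k-1)) * (1 - sum(si^2)/s_total^2)
= (12/11) * (1 - 23.63/66.26)
alpha = 0.7019

0.7019


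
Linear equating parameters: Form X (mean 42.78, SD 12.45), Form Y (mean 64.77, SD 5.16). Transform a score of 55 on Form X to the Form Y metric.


slope = SD_Y / SD_X = 5.16 / 12.45 ~ 0.4145
intercept = mean_Y - slope * mean_X = 64.77 - (5.16 / 12.45) * 42.78 ~ 47.0395
Y = slope * X + intercept. To avoid rounding drift from the rounded slope/intercept, evaluate the equivalent form Y = mean_Y + SD_Y * (X - mean_X) / SD_X at full precision:
Y = 64.77 + 5.16 * (55 - 42.78) / 12.45
Y = 64.77 + 5.16 * 12.22 / 12.45
Y = 64.77 + 63.0552 / 12.45
Y = 64.77 + 5.0647
Y = 69.8347

69.8347


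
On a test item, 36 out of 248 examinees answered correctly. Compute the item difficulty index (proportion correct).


Item difficulty p = number correct / total examinees
p = 36 / 248
p = 0.1452

0.1452


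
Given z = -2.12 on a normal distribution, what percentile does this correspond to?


CDF(z) = 0.5 * (1 + erf(z/sqrt(2)))
erf(-1.4991) = -0.966
CDF = 0.017
Percentile rank = 0.017 * 100 = 1.7

1.7


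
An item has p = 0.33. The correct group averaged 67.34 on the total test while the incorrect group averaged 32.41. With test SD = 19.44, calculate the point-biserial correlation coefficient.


q = 1 - p = 0.67
rpb = ((M1 - M0) / SD) * sqrt(p * q)
rpb = ((67.34 - 32.41) / 19.44) * sqrt(0.33 * 0.67)
rpb = 0.8449

0.8449


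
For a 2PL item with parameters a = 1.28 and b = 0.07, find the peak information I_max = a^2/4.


For 2PL, max info at theta = b = 0.07
I_max = a^2 / 4 = 1.28^2 / 4
= 1.6384 / 4
I_max = 0.4096

0.4096


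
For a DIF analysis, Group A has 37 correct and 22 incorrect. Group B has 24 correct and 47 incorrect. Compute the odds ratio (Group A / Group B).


Odds_A = 37/22 = 1.6818
Odds_B = 24/47 = 0.5106
OR = Odds_A / Odds_B = 1.6818 / 0.5106
Exactly, OR = (37 * 47) / (22 * 24) = 1739 / 528
OR = 3.2936

3.2936


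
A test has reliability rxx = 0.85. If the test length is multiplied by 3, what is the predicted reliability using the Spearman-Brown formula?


r_new = (n * rxx) / (1 + (n-1) * rxx)
r_new = (3 * 0.85) / (1 + 2 * 0.85)
r_new = 2.55 / 2.7
r_new = 0.9444

0.9444


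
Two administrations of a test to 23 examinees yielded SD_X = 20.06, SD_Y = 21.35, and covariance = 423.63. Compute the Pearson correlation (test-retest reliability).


r = cov(X,Y) / (SD_X * SD_Y)
r = 423.63 / (20.06 * 21.35)
r = 423.63 / 428.281
r = 0.9891

0.9891


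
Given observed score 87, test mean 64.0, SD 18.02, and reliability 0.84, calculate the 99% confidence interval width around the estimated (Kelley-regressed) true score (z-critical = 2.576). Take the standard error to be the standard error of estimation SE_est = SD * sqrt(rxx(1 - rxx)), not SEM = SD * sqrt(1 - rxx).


True score estimate = 0.84*87 + 0.16*64.0 = 83.32
SE_est = SD * sqrt(rxx * (1 - rxx)) = 18.02 * sqrt(0.84 * 0.16) = 18.02 * sqrt(0.1344) = 6.606241
CI = T_est +/- z * SE_est, so width = 2 * z * SE_est = 2 * 2.576 * 6.606241
Width = 34.0354

34.0354


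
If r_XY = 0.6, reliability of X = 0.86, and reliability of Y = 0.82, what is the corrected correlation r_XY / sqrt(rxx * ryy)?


r_corrected = rxy / sqrt(rxx * ryy)
= 0.6 / sqrt(0.86 * 0.82)
= 0.6 / sqrt(0.7052)
= 0.6 / 0.839762
r_corrected = 0.7145

0.7145


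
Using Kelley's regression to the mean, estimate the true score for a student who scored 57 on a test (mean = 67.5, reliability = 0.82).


T_est = rxx * X + (1 - rxx) * mean
T_est = 0.82 * 57 + 0.18 * 67.5
T_est = 46.74 + 12.15
T_est = 58.89

58.89


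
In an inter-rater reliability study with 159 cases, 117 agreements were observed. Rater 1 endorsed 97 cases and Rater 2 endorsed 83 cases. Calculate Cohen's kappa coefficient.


P_o = 117/159 = 0.735849
P_e = (97*83 + 62*76) / 25281 = 0.504846
kappa = (P_o - P_e) / (1 - P_e)
kappa = (0.735849 - 0.504846) / (1 - 0.504846)
kappa = 0.4665

0.4665


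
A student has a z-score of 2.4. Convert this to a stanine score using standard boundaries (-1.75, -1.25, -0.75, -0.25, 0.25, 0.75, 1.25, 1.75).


Stanine boundaries: [-1.75, -1.25, -0.75, -0.25, 0.25, 0.75, 1.25, 1.75]
z = 2.4
Check each boundary:
  z >= -1.75 -> could be stanine 2
  z >= -1.25 -> could be stanine 3
  z >= -0.75 -> could be stanine 4
  z >= -0.25 -> could be stanine 5
  z >= 0.25 -> could be stanine 6
  z >= 0.75 -> could be stanine 7
  z >= 1.25 -> could be stanine 8
  z >= 1.75 -> could be stanine 9
Highest qualifying boundary gives stanine = 9

9


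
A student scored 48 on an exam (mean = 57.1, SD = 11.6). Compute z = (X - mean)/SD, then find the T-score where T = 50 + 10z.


z = (X - mean) / SD = (48 - 57.1) / 11.6
z = -9.1 / 11.6
z = -0.7845
T-score = T = 50 + 10z
Carry z at full precision (z = -9.1 / 11.6) into the conversion:
T-score = 50 + 10 * (-9.1 / 11.6) = 50 + -91 / 11.6
T-score = 50 + -7.8448
T-score = 42.1552

42.1552


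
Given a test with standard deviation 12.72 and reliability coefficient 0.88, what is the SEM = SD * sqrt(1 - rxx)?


SEM = SD * sqrt(1 - rxx)
SEM = 12.72 * sqrt(1 - 0.88)
SEM = 12.72 * sqrt(0.12) = 12.72 * 0.34641
SEM = 4.4063

4.4063


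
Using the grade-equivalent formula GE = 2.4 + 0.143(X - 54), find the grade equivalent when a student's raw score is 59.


raw - median = 59 - 54 = 5
slope * diff = 0.143 * 5 = 0.715
GE = 2.4 + 0.715
GE = 3.115

3.115


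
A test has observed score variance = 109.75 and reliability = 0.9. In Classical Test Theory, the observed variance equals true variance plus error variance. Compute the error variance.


var_true = rxx * var_obs = 0.9 * 109.75 = 98.775
var_error = var_obs - var_true
var_error = 109.75 - 98.775
var_error = 10.975

10.975


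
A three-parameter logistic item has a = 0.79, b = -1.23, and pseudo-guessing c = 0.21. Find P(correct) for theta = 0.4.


logit = 0.79*(0.4 - -1.23) = 1.2877
P* = 1/(1 + exp(-1.2877)) = 0.7838
P = 0.21 + (1 - 0.21) * 0.7838
P = 0.8292

0.8292


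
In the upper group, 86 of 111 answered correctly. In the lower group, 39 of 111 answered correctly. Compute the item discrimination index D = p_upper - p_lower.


p_upper = 86/111 = 0.7748
p_lower = 39/111 = 0.3514
D = 0.7748 - 0.3514 = 0.4234

0.4234


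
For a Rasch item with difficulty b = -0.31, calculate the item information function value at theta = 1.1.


P = 1/(1+exp(-(1.1--0.31))) = 0.8038
I = P*(1-P) = 0.8038 * 0.1962
I = 0.1577

0.1577


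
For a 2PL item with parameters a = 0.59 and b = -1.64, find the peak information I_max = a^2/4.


For 2PL, max info at theta = b = -1.64
I_max = a^2 / 4 = 0.59^2 / 4
= 0.3481 / 4
I_max = 0.087

0.087


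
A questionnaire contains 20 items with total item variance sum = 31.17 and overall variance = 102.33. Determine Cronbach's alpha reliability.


alpha = (k/(k-1)) * (1 - sum(si^2)/s_total^2)
= (20/19) * (1 - 31.17/102.33)
alpha = 0.732

0.732


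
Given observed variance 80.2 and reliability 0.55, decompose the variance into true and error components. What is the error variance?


var_true = rxx * var_obs = 0.55 * 80.2 = 44.11
var_error = var_obs - var_true
var_error = 80.2 - 44.11
var_error = 36.09

36.09


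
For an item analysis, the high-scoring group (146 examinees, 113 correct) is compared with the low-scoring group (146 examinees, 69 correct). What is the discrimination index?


p_upper = 113/146 = 0.774
p_lower = 69/146 = 0.4726
D = 0.774 - 0.4726 = 0.3014

0.3014


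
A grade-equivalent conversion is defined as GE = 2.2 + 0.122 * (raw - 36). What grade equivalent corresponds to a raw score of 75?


raw - median = 75 - 36 = 39
slope * diff = 0.122 * 39 = 4.758
GE = 2.2 + 4.758
GE = 6.958

6.958


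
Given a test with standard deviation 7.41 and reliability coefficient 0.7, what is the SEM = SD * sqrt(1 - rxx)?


SEM = SD * sqrt(1 - rxx)
SEM = 7.41 * sqrt(1 - 0.7)
SEM = 7.41 * sqrt(0.3) = 7.41 * 0.547723
SEM = 4.0586

4.0586


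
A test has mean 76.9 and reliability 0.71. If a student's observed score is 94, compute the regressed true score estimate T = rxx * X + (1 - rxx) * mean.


T_est = rxx * X + (1 - rxx) * mean
T_est = 0.71 * 94 + 0.29 * 76.9
T_est = 66.74 + 22.301
T_est = 89.041

89.041


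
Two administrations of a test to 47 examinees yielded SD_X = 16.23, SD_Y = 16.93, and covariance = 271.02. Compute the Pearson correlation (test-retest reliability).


r = cov(X,Y) / (SD_X * SD_Y)
r = 271.02 / (16.23 * 16.93)
r = 271.02 / 274.7739
r = 0.9863

0.9863


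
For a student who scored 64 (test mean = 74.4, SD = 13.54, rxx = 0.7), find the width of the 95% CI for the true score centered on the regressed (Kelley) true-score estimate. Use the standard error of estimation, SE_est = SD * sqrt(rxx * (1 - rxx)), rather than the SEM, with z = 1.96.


True score estimate = 0.7*64 + 0.3*74.4 = 67.12
SE_est = SD * sqrt(rxx * (1 - rxx)) = 13.54 * sqrt(0.7 * 0.3) = 13.54 * sqrt(0.21) = 6.204807
CI = T_est +/- z * SE_est, so width = 2 * z * SE_est = 2 * 1.96 * 6.204807
Width = 24.3228

24.3228


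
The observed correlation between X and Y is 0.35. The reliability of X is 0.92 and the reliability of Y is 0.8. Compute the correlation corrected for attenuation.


r_corrected = rxy / sqrt(rxx * ryy)
= 0.35 / sqrt(0.92 * 0.8)
= 0.35 / sqrt(0.736)
= 0.35 / 0.857904
r_corrected = 0.408

0.408


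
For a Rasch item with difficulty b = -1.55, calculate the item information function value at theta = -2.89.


P = 1/(1+exp(-(-2.89--1.55))) = 0.2075
I = P*(1-P) = 0.2075 * 0.7925
I = 0.1644

0.1644


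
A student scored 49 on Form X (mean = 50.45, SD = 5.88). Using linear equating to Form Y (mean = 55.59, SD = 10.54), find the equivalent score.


slope = SD_Y / SD_X = 10.54 / 5.88 ~ 1.7925
intercept = mean_Y - slope * mean_X = 55.59 - (10.54 / 5.88) * 50.45 ~ -34.8425
Y = slope * X + intercept. To avoid rounding drift from the rounded slope/intercept, evaluate the equivalent form Y = mean_Y + SD_Y * (X - mean_X) / SD_X at full precision:
Y = 55.59 + 10.54 * (49 - 50.45) / 5.88
Y = 55.59 - 10.54 * 1.45 / 5.88
Y = 55.59 - 15.283 / 5.88
Y = 55.59 - 2.5991
Y = 52.9909

52.9909


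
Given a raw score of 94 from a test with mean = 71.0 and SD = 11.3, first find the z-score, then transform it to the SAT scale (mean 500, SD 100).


z = (X - mean) / SD = (94 - 71.0) / 11.3
z = 23.0 / 11.3
z = 2.0354
SAT-scale = SAT = 500 + 100z
Carry z at full precision (z = 23.0 / 11.3) into the conversion:
SAT-scale = 500 + 100 * (23.0 / 11.3) = 500 + 2300 / 11.3
SAT-scale = 500 + 203.5398
SAT-scale = 703.5398

703.5398


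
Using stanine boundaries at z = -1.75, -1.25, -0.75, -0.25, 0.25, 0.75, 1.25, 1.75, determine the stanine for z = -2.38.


Stanine boundaries: [-1.75, -1.25, -0.75, -0.25, 0.25, 0.75, 1.25, 1.75]
z = -2.38
Check each boundary:
  z < -1.75
  z < -1.25
  z < -0.75
  z < -0.25
  z < 0.25
  z < 0.75
  z < 1.25
  z < 1.75
Highest qualifying boundary gives stanine = 1

1


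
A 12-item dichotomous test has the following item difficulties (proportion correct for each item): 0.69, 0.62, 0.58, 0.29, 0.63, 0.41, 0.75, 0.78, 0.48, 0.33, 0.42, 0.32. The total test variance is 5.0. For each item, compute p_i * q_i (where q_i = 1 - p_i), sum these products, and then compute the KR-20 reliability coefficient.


For each item, compute p_i * q_i:
  Item 1: 0.69 * 0.31 = 0.2139
  Item 2: 0.62 * 0.38 = 0.2356
  Item 3: 0.58 * 0.42 = 0.2436
  Item 4: 0.29 * 0.71 = 0.2059
  Item 5: 0.63 * 0.37 = 0.2331
  Item 6: 0.41 * 0.59 = 0.2419
  Item 7: 0.75 * 0.25 = 0.1875
  Item 8: 0.78 * 0.22 = 0.1716
  Item 9: 0.48 * 0.52 = 0.2496
  Item 10: 0.33 * 0.67 = 0.2211
  Item 11: 0.42 * 0.58 = 0.2436
  Item 12: 0.32 * 0.68 = 0.2176
Sum(p_i * q_i) = 0.2139 + 0.2356 + 0.2436 + 0.2059 + 0.2331 + 0.2419 + 0.1875 + 0.1716 + 0.2496 + 0.2211 + 0.2436 + 0.2176 = 2.665
KR-20 = (k/(k-1)) * (1 - Sum(p_i*q_i) / Var_total)
= (12/11) * (1 - 2.665/5.0)
= 1.0909 * 0.467
KR-20 = 0.5095

0.5095


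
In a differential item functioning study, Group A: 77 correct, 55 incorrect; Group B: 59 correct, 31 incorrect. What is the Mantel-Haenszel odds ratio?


Odds_A = 77/55 = 1.4
Odds_B = 59/31 = 1.9032
OR = Odds_A / Odds_B = 1.4 / 1.9032
Exactly, OR = (77 * 31) / (55 * 59) = 2387 / 3245
OR = 0.7356

0.7356


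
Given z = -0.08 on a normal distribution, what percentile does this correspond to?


CDF(z) = 0.5 * (1 + erf(z/sqrt(2)))
erf(-0.0566) = -0.0638
CDF = 0.4681
Percentile rank = 0.4681 * 100 = 46.81

46.81


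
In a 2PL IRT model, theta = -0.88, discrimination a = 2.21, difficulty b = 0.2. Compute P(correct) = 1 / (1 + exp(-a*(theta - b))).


a*(theta - b) = 2.21 * (-0.88 - 0.2) = -2.3868
exp(--2.3868) = 10.8786
P = 1 / (1 + 10.8786)
P = 0.0842

0.0842


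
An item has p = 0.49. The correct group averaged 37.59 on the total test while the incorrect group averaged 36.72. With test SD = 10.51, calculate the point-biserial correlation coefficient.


q = 1 - p = 0.51
rpb = ((M1 - M0) / SD) * sqrt(p * q)
rpb = ((37.59 - 36.72) / 10.51) * sqrt(0.49 * 0.51)
rpb = 0.0414

0.0414


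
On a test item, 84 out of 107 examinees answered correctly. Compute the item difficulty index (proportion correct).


Item difficulty p = number correct / total examinees
p = 84 / 107
p = 0.785

0.785


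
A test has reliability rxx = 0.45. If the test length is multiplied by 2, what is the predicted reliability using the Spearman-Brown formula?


r_new = (n * rxx) / (1 + (n-1) * rxx)
r_new = (2 * 0.45) / (1 + 1 * 0.45)
r_new = 0.9 / 1.45
r_new = 0.6207

0.6207


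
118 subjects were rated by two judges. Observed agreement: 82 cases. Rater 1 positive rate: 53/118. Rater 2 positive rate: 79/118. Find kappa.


P_o = 82/118 = 0.694915
P_e = (53*79 + 65*39) / 13924 = 0.482764
kappa = (P_o - P_e) / (1 - P_e)
kappa = (0.694915 - 0.482764) / (1 - 0.482764)
kappa = 0.4102

0.4102


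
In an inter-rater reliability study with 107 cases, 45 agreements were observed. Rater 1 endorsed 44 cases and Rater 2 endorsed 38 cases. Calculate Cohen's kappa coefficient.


P_o = 45/107 = 0.420561
P_e = (44*38 + 63*69) / 11449 = 0.525723
kappa = (P_o - P_e) / (1 - P_e)
kappa = (0.420561 - 0.525723) / (1 - 0.525723)
kappa = -0.2217

-0.2217


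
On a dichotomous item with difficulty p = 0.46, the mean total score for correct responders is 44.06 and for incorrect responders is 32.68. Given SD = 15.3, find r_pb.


q = 1 - p = 0.54
rpb = ((M1 - M0) / SD) * sqrt(p * q)
rpb = ((44.06 - 32.68) / 15.3) * sqrt(0.46 * 0.54)
rpb = 0.3707

0.3707


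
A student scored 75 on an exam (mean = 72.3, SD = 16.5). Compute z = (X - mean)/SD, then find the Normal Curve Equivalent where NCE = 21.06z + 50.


z = (X - mean) / SD = (75 - 72.3) / 16.5
z = 2.7 / 16.5
z = 0.1636
NCE = NCE = 21.06z + 50
Carry z at full precision (z = 2.7 / 16.5) into the conversion:
NCE = 21.06 * (2.7 / 16.5) + 50 = 56.862 / 16.5 + 50
NCE = 3.4462 + 50
NCE = 53.4462

53.4462


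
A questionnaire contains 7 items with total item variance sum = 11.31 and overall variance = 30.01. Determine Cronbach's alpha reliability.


alpha = (k/(k-1)) * (1 - sum(si^2)/s_total^2)
= (7/6) * (1 - 11.31/30.01)
alpha = 0.727

0.727


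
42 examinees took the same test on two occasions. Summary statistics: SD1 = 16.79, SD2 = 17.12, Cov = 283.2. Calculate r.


r = cov(X,Y) / (SD_X * SD_Y)
r = 283.2 / (16.79 * 17.12)
r = 283.2 / 287.4448
r = 0.9852

0.9852


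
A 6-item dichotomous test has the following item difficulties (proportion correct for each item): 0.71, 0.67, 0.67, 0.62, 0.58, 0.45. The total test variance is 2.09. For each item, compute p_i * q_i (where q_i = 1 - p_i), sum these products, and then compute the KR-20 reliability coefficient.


For each item, compute p_i * q_i:
  Item 1: 0.71 * 0.29 = 0.2059
  Item 2: 0.67 * 0.33 = 0.2211
  Item 3: 0.67 * 0.33 = 0.2211
  Item 4: 0.62 * 0.38 = 0.2356
  Item 5: 0.58 * 0.42 = 0.2436
  Item 6: 0.45 * 0.55 = 0.2475
Sum(p_i * q_i) = 0.2059 + 0.2211 + 0.2211 + 0.2356 + 0.2436 + 0.2475 = 1.3748
KR-20 = (k/(k-1)) * (1 - Sum(p_i*q_i) / Var_total)
= (6/5) * (1 - 1.3748/2.09)
= 1.2 * 0.3422
KR-20 = 0.4106

0.4106


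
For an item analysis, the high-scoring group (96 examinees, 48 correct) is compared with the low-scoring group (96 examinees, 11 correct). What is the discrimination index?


p_upper = 48/96 = 0.5
p_lower = 11/96 = 0.1146
D = 0.5 - 0.1146 = 0.3854

0.3854


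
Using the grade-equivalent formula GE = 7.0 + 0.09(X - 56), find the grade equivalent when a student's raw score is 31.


raw - median = 31 - 56 = -25
slope * diff = 0.09 * -25 = -2.25
GE = 7.0 + -2.25
GE = 4.75

4.75


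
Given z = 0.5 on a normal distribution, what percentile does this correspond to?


CDF(z) = 0.5 * (1 + erf(z/sqrt(2)))
erf(0.3536) = 0.3829
CDF = 0.6915
Percentile rank = 0.6915 * 100 = 69.15

69.15


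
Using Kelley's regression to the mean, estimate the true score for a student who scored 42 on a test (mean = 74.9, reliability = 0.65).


T_est = rxx * X + (1 - rxx) * mean
T_est = 0.65 * 42 + 0.35 * 74.9
T_est = 27.3 + 26.215
T_est = 53.515

53.515


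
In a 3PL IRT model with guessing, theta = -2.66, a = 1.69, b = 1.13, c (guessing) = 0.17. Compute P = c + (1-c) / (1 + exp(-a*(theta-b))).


logit = 1.69*(-2.66 - 1.13) = -6.4051
P* = 1/(1 + exp(--6.4051)) = 0.0017
P = 0.17 + (1 - 0.17) * 0.0017
P = 0.1714

0.1714


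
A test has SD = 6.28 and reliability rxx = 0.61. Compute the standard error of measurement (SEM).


SEM = SD * sqrt(1 - rxx)
SEM = 6.28 * sqrt(1 - 0.61)
SEM = 6.28 * sqrt(0.39) = 6.28 * 0.6245
SEM = 3.9219

3.9219


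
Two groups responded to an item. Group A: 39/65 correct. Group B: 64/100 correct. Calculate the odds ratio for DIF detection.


Odds_A = 39/26 = 1.5
Odds_B = 64/36 = 1.7778
OR = Odds_A / Odds_B = 1.5 / 1.7778
Exactly, OR = (39 * 36) / (26 * 64) = 1404 / 1664
OR = 0.8438

0.8438


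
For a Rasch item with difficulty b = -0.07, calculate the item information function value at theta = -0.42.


P = 1/(1+exp(-(-0.42--0.07))) = 0.4134
I = P*(1-P) = 0.4134 * 0.5866
I = 0.2425

0.2425


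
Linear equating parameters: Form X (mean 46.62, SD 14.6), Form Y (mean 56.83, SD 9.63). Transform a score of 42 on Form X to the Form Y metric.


slope = SD_Y / SD_X = 9.63 / 14.6 ~ 0.6596
intercept = mean_Y - slope * mean_X = 56.83 - (9.63 / 14.6) * 46.62 ~ 26.08
Y = slope * X + intercept. To avoid rounding drift from the rounded slope/intercept, evaluate the equivalent form Y = mean_Y + SD_Y * (X - mean_X) / SD_X at full precision:
Y = 56.83 + 9.63 * (42 - 46.62) / 14.6
Y = 56.83 - 9.63 * 4.62 / 14.6
Y = 56.83 - 44.4906 / 14.6
Y = 56.83 - 3.0473
Y = 53.7827

53.7827


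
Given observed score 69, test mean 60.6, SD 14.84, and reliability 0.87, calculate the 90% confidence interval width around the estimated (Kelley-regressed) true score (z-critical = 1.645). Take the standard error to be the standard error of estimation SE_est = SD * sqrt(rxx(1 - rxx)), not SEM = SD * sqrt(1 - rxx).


True score estimate = 0.87*69 + 0.13*60.6 = 67.908
SE_est = SD * sqrt(rxx * (1 - rxx)) = 14.84 * sqrt(0.87 * 0.13) = 14.84 * sqrt(0.1131) = 4.990743
CI = T_est +/- z * SE_est, so width = 2 * z * SE_est = 2 * 1.645 * 4.990743
Width = 16.4195

16.4195


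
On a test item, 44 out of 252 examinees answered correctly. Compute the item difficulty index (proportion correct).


Item difficulty p = number correct / total examinees
p = 44 / 252
p = 0.1746

0.1746


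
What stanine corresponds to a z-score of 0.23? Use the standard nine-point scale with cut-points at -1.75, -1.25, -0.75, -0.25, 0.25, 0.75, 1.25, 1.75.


Stanine boundaries: [-1.75, -1.25, -0.75, -0.25, 0.25, 0.75, 1.25, 1.75]
z = 0.23
Check each boundary:
  z >= -1.75 -> could be stanine 2
  z >= -1.25 -> could be stanine 3
  z >= -0.75 -> could be stanine 4
  z >= -0.25 -> could be stanine 5
  z < 0.25
  z < 0.75
  z < 1.25
  z < 1.75
Highest qualifying boundary gives stanine = 5

5


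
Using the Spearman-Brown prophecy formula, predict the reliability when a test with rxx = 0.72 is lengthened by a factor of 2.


r_new = (n * rxx) / (1 + (n-1) * rxx)
r_new = (2 * 0.72) / (1 + 1 * 0.72)
r_new = 1.44 / 1.72
r_new = 0.8372

0.8372


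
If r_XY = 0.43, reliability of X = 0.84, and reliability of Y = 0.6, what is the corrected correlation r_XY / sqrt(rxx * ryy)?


r_corrected = rxy / sqrt(rxx * ryy)
= 0.43 / sqrt(0.84 * 0.6)
= 0.43 / sqrt(0.504)
= 0.43 / 0.70993
r_corrected = 0.6057

0.6057


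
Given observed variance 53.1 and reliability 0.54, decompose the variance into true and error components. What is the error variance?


var_true = rxx * var_obs = 0.54 * 53.1 = 28.674
var_error = var_obs - var_true
var_error = 53.1 - 28.674
var_error = 24.426

24.426


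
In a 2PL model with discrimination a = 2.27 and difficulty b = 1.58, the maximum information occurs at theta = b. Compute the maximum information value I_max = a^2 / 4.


For 2PL, max info at theta = b = 1.58
I_max = a^2 / 4 = 2.27^2 / 4
= 5.1529 / 4
I_max = 1.2882

1.2882


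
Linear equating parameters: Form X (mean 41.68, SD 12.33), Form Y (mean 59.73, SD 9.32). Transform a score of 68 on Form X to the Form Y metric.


slope = SD_Y / SD_X = 9.32 / 12.33 ~ 0.7559
intercept = mean_Y - slope * mean_X = 59.73 - (9.32 / 12.33) * 41.68 ~ 28.2249
Y = slope * X + intercept. To avoid rounding drift from the rounded slope/intercept, evaluate the equivalent form Y = mean_Y + SD_Y * (X - mean_X) / SD_X at full precision:
Y = 59.73 + 9.32 * (68 - 41.68) / 12.33
Y = 59.73 + 9.32 * 26.32 / 12.33
Y = 59.73 + 245.3024 / 12.33
Y = 59.73 + 19.8948
Y = 79.6248

79.6248


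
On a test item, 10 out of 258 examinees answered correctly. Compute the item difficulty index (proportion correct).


Item difficulty p = number correct / total examinees
p = 10 / 258
p = 0.0388

0.0388


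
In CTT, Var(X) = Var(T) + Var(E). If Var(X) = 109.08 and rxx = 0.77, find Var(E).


var_true = rxx * var_obs = 0.77 * 109.08 = 83.9916
var_error = var_obs - var_true
var_error = 109.08 - 83.9916
var_error = 25.0884

25.0884


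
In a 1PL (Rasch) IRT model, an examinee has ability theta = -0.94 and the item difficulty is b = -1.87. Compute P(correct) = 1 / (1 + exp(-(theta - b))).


theta - b = -0.94 - -1.87 = 0.93
exp(-(theta - b)) = exp(-0.93) = 0.3946
P = 1 / (1 + 0.3946)
P = 0.7171

0.7171


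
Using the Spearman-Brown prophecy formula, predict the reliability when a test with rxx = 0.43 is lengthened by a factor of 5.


r_new = (n * rxx) / (1 + (n-1) * rxx)
r_new = (5 * 0.43) / (1 + 4 * 0.43)
r_new = 2.15 / 2.72
r_new = 0.7904

0.7904


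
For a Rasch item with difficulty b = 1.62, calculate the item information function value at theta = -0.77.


P = 1/(1+exp(-(-0.77-1.62))) = 0.0839
I = P*(1-P) = 0.0839 * 0.9161
I = 0.0769

0.0769


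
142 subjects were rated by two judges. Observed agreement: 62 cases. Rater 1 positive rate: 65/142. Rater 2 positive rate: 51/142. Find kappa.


P_o = 62/142 = 0.43662
P_e = (65*51 + 77*91) / 20164 = 0.511902
kappa = (P_o - P_e) / (1 - P_e)
kappa = (0.43662 - 0.511902) / (1 - 0.511902)
kappa = -0.1542

-0.1542


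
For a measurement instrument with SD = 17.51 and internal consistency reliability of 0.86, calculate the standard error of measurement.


SEM = SD * sqrt(1 - rxx)
SEM = 17.51 * sqrt(1 - 0.86)
SEM = 17.51 * sqrt(0.14) = 17.51 * 0.374166
SEM = 6.5516

6.5516


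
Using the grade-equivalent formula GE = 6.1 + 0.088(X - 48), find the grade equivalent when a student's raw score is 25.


raw - median = 25 - 48 = -23
slope * diff = 0.088 * -23 = -2.024
GE = 6.1 + -2.024
GE = 4.076

4.076


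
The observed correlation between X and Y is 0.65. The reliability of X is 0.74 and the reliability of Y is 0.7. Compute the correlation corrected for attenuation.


r_corrected = rxy / sqrt(rxx * ryy)
= 0.65 / sqrt(0.74 * 0.7)
= 0.65 / sqrt(0.518)
= 0.65 / 0.719722
r_corrected = 0.9031

0.9031


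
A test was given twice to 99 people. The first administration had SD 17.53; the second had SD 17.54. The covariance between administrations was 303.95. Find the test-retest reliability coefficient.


r = cov(X,Y) / (SD_X * SD_Y)
r = 303.95 / (17.53 * 17.54)
r = 303.95 / 307.4762
r = 0.9885

0.9885


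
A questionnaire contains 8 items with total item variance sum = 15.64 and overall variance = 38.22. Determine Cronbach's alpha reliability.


alpha = (k/(k-1)) * (1 - sum(si^2)/s_total^2)
= (8/7) * (1 - 15.64/38.22)
alpha = 0.6752

0.6752


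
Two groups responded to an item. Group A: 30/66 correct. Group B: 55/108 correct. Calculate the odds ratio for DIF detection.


Odds_A = 30/36 = 0.8333
Odds_B = 55/53 = 1.0377
OR = Odds_A / Odds_B = 0.8333 / 1.0377
Exactly, OR = (30 * 53) / (36 * 55) = 1590 / 1980
OR = 0.803

0.803


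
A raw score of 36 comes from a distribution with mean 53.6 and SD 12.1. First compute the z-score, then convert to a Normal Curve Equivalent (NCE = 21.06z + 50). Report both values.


z = (X - mean) / SD = (36 - 53.6) / 12.1
z = -17.6 / 12.1
z = -1.4545
NCE = NCE = 21.06z + 50
Carry z at full precision (z = -17.6 / 12.1) into the conversion:
NCE = 21.06 * (-17.6 / 12.1) + 50 = -370.656 / 12.1 + 50
NCE = -30.6327 + 50
NCE = 19.3673

19.3673


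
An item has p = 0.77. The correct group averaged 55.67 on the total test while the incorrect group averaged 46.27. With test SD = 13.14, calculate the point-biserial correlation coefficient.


q = 1 - p = 0.23
rpb = ((M1 - M0) / SD) * sqrt(p * q)
rpb = ((55.67 - 46.27) / 13.14) * sqrt(0.77 * 0.23)
rpb = 0.3011

0.3011


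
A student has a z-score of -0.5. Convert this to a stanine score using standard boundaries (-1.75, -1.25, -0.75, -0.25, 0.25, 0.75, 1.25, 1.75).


Stanine boundaries: [-1.75, -1.25, -0.75, -0.25, 0.25, 0.75, 1.25, 1.75]
z = -0.5
Check each boundary:
  z >= -1.75 -> could be stanine 2
  z >= -1.25 -> could be stanine 3
  z >= -0.75 -> could be stanine 4
  z < -0.25
  z < 0.25
  z < 0.75
  z < 1.25
  z < 1.75
Highest qualifying boundary gives stanine = 4

4


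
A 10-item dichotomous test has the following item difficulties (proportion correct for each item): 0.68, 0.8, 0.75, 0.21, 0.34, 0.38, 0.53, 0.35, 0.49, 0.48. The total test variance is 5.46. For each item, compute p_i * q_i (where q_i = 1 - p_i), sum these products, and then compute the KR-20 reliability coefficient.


For each item, compute p_i * q_i:
  Item 1: 0.68 * 0.32 = 0.2176
  Item 2: 0.8 * 0.2 = 0.16
  Item 3: 0.75 * 0.25 = 0.1875
  Item 4: 0.21 * 0.79 = 0.1659
  Item 5: 0.34 * 0.66 = 0.2244
  Item 6: 0.38 * 0.62 = 0.2356
  Item 7: 0.53 * 0.47 = 0.2491
  Item 8: 0.35 * 0.65 = 0.2275
  Item 9: 0.49 * 0.51 = 0.2499
  Item 10: 0.48 * 0.52 = 0.2496
Sum(p_i * q_i) = 0.2176 + 0.16 + 0.1875 + 0.1659 + 0.2244 + 0.2356 + 0.2491 + 0.2275 + 0.2499 + 0.2496 = 2.1671
KR-20 = (k/(k-1)) * (1 - Sum(p_i*q_i) / Var_total)
= (10/9) * (1 - 2.1671/5.46)
= 1.1111 * 0.6031
KR-20 = 0.6701

0.6701


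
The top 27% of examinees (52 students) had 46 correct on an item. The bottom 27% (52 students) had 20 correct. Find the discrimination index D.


p_upper = 46/52 = 0.8846
p_lower = 20/52 = 0.3846
D = 0.8846 - 0.3846 = 0.5

0.5


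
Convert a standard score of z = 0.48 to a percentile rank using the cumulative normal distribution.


CDF(z) = 0.5 * (1 + erf(z/sqrt(2)))
erf(0.3394) = 0.3688
CDF = 0.6844
Percentile rank = 0.6844 * 100 = 68.44

68.44


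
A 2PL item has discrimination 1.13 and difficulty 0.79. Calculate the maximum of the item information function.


For 2PL, max info at theta = b = 0.79
I_max = a^2 / 4 = 1.13^2 / 4
= 1.2769 / 4
I_max = 0.3192

0.3192


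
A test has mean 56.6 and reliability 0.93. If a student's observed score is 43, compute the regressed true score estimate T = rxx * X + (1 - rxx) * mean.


T_est = rxx * X + (1 - rxx) * mean
T_est = 0.93 * 43 + 0.07 * 56.6
T_est = 39.99 + 3.962
T_est = 43.952

43.952


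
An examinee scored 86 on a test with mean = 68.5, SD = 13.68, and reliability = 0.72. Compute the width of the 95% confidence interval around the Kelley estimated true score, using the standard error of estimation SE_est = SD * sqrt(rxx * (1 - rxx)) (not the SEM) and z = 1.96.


True score estimate = 0.72*86 + 0.28*68.5 = 81.1
SE_est = SD * sqrt(rxx * (1 - rxx)) = 13.68 * sqrt(0.72 * 0.28) = 13.68 * sqrt(0.2016) = 6.142305
CI = T_est +/- z * SE_est, so width = 2 * z * SE_est = 2 * 1.96 * 6.142305
Width = 24.0778

24.0778


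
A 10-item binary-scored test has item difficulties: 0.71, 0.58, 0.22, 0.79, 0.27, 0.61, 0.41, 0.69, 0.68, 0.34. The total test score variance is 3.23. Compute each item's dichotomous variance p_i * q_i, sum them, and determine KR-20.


For each item, compute p_i * q_i:
  Item 1: 0.71 * 0.29 = 0.2059
  Item 2: 0.58 * 0.42 = 0.2436
  Item 3: 0.22 * 0.78 = 0.1716
  Item 4: 0.79 * 0.21 = 0.1659
  Item 5: 0.27 * 0.73 = 0.1971
  Item 6: 0.61 * 0.39 = 0.2379
  Item 7: 0.41 * 0.59 = 0.2419
  Item 8: 0.69 * 0.31 = 0.2139
  Item 9: 0.68 * 0.32 = 0.2176
  Item 10: 0.34 * 0.66 = 0.2244
Sum(p_i * q_i) = 0.2059 + 0.2436 + 0.1716 + 0.1659 + 0.1971 + 0.2379 + 0.2419 + 0.2139 + 0.2176 + 0.2244 = 2.1198
KR-20 = (k/(k-1)) * (1 - Sum(p_i*q_i) / Var_total)
= (10/9) * (1 - 2.1198/3.23)
= 1.1111 * 0.3437
KR-20 = 0.3819

0.3819


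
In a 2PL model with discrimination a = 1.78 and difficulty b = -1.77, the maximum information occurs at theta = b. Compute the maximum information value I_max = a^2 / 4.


For 2PL, max info at theta = b = -1.77
I_max = a^2 / 4 = 1.78^2 / 4
= 3.1684 / 4
I_max = 0.7921

0.7921
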